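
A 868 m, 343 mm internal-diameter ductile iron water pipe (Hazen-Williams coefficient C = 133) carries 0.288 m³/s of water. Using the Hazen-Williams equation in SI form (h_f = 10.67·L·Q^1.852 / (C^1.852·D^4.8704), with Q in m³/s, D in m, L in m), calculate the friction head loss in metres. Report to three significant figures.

h_f = 10.67·868·0.288^1.852 / (133^1.852·0.343^4.8704) = 19.74 m

h_f ≈ 19.7 m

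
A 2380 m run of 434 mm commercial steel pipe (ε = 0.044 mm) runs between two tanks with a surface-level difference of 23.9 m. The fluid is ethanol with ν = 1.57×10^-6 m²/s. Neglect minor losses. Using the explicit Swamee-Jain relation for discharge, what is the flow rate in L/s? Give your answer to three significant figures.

Q ≈ 366 L/s

Swamee-Jain (Type II): Q = -0.965·√(gD⁵h_f/L)·ln[ε/(3.7D) + √(3.17ν²L/(gD³h_f))]
√(gD⁵h_f/L) = √(9.81·0.434⁵·23.9/2380) = 0.03895
ε/(3.7D) = 2.74×10^-5; √(3.17ν²L/(gD³h_f)) = 3.11×10^-5
Q = -0.965·0.03895·ln(5.855×10^-5) = 0.3663 m³/s
Check: V = 2.48 m/s, Re = 6.84×10^5, f = 0.01400, h_f = 24.0 m ≈ 23.9 m ✓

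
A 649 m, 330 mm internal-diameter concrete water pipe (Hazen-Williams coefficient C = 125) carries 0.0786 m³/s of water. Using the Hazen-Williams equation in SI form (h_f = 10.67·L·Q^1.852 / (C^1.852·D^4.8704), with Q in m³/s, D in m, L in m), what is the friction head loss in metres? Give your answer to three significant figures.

h_f = 10.67·649·0.0786^1.852 / (125^1.852·0.330^4.8704) = 1.804 m

h_f ≈ 1.80 m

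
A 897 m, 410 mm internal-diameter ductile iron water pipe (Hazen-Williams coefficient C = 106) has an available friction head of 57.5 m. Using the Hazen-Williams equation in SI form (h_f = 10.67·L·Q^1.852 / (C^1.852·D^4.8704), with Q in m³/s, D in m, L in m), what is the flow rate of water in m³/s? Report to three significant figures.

Q ≈ 0.642 m³/s

Rearranging: Q = [h_f·C^1.852·D^4.8704 / (10.67·L)]^(1/1.852)
Q = [57.5·106^1.852·0.410^4.8704 / (10.67·897)]^0.540 = 0.6421 m³/s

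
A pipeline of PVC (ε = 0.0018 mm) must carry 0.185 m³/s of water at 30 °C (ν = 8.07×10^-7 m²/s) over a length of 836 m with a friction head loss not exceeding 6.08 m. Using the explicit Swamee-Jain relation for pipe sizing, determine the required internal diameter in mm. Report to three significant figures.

Swamee-Jain (Type III): D = 0.66·[ε^1.25·(LQ²/(gh_f))^4.75 + ν·Q^9.4·(L/(gh_f))^5.2]^0.04
LQ²/(gh_f) = 0.4797; L/(gh_f) = 14.02
Term 1 = ε^1.25·(…)^4.75 = 2.01×10^-9; Term 2 = ν·Q^9.4·(…)^5.2 = 9.57×10^-8
D = 0.66·(2.01×10^-9 + 9.57×10^-8)^0.04 = 0.3460 m = 346 mm
Check: V = 1.97 m/s, Re = 8.43×10^5, f = 0.01206, h_f = 5.75 m ≈ 6.08 m ✓

D ≈ 346 mm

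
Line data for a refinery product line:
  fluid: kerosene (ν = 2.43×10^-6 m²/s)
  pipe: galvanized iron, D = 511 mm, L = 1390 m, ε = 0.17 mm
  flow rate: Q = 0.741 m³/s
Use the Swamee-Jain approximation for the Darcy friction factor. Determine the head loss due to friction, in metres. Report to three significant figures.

V = 4Q/(πD²) = 4·0.741/(π·0.511²) = 3.613 m/s
Re = VD/ν = 3.613·0.511/2.43×10^-6 = 7.60×10^5 → turbulent
ε/D = 0.17/511 = 3.33×10^-4
Swamee-Jain: f = 0.01624
h_f = f(L/D)V²/(2g) = 0.01624·(1390/0.511)·3.613²/(2·9.81) = 29.39 m

h_f ≈ 29.4 m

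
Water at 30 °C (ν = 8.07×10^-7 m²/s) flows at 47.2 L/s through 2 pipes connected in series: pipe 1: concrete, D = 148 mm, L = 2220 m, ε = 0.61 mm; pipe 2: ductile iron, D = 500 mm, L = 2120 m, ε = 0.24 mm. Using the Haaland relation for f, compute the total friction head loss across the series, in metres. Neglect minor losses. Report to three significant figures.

H ≈ 167 m

Pipe 1: V = 2.744 m/s, Re = 5.03×10^5, ε/D = 0.00412, f = 0.02892, h_1 = f(L/D)V²/2g = 166.4 m
Pipe 2: V = 0.2404 m/s, Re = 1.49×10^5, ε/D = 4.80×10^-4, f = 0.01907, h_2 = f(L/D)V²/2g = 0.2381 m
Series → Q common, losses add: H = Σh = 166.7 m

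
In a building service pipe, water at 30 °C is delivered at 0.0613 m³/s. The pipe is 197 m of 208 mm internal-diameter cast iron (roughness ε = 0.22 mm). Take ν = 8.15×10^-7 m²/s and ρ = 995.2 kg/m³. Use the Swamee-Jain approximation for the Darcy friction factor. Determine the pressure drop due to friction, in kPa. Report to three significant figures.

V = 4Q/(πD²) = 4·0.0613/(π·0.208²) = 1.804 m/s
Re = VD/ν = 1.804·0.208/8.15×10^-7 = 4.60×10^5 → turbulent
ε/D = 0.22/208 = 0.00106
Swamee-Jain: f = 0.02065
h_f = f(L/D)V²/(2g) = 0.02065·(197/0.208)·1.804²/(2·9.81) = 3.245 m
Δp = ρg·h_f = 995.2·9.81·3.245 = 31.68 kPa

Δp ≈ 31.7 kPa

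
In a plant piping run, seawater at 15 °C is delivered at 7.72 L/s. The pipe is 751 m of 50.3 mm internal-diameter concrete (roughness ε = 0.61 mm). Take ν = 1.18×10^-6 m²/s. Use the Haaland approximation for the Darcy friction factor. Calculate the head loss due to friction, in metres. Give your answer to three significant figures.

h_f ≈ 470 m

V = 4Q/(πD²) = 4·0.00772/(π·0.0503²) = 3.885 m/s
Re = VD/ν = 3.885·0.0503/1.18×10^-6 = 1.66×10^5 → turbulent
ε/D = 0.61/50.3 = 0.0121
Haaland: f = 0.04089
h_f = f(L/D)V²/(2g) = 0.04089·(751/0.0503)·3.885²/(2·9.81) = 469.6 m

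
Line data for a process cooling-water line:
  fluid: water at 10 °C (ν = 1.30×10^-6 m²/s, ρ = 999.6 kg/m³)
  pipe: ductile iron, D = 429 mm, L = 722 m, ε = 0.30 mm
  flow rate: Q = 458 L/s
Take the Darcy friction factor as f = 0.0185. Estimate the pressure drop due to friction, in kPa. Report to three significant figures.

V = 4Q/(πD²) = 4·0.458/(π·0.429²) = 3.169 m/s
h_f = f(L/D)V²/(2g) = 0.01850·(722/0.429)·3.169²/(2·9.81) = 15.93 m
Δp = ρg·h_f = 999.6·9.81·15.93 = 156.2 kPa

Δp ≈ 156 kPa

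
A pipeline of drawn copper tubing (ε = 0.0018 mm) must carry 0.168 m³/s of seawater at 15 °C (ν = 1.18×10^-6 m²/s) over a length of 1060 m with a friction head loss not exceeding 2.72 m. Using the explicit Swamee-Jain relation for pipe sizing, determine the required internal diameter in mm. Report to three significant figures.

Swamee-Jain (Type III): D = 0.66·[ε^1.25·(LQ²/(gh_f))^4.75 + ν·Q^9.4·(L/(gh_f))^5.2]^0.04
LQ²/(gh_f) = 1.121; L/(gh_f) = 39.73
Term 1 = ε^1.25·(…)^4.75 = 1.14×10^-7; Term 2 = ν·Q^9.4·(…)^5.2 = 1.27×10^-5
D = 0.66·(1.14×10^-7 + 1.27×10^-5)^0.04 = 0.4206 m = 421 mm
Check: V = 1.21 m/s, Re = 4.31×10^5, f = 0.01351, h_f = 2.54 m ≈ 2.72 m ✓

D ≈ 421 mm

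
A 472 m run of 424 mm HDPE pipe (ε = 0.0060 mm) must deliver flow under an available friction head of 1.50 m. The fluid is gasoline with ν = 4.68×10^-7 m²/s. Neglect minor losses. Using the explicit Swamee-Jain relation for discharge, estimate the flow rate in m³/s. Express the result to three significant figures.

Q ≈ 0.215 m³/s

Swamee-Jain (Type II): Q = -0.965·√(gD⁵h_f/L)·ln[ε/(3.7D) + √(3.17ν²L/(gD³h_f))]
√(gD⁵h_f/L) = √(9.81·0.424⁵·1.50/472) = 0.02067
ε/(3.7D) = 3.82×10^-6; √(3.17ν²L/(gD³h_f)) = 1.71×10^-5
Q = -0.965·0.02067·ln(2.092×10^-5) = 0.2149 m³/s
Check: V = 1.52 m/s, Re = 1.38×10^6, f = 0.01142, h_f = 1.50 m ≈ 1.50 m ✓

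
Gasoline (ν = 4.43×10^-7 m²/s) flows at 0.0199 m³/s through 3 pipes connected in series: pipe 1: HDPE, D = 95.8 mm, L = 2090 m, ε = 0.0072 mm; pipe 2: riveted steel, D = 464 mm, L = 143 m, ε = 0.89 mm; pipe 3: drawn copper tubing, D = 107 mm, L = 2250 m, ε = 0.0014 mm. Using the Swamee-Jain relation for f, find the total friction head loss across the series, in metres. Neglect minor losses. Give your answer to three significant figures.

H ≈ 187 m

Pipe 1: V = 2.761 m/s, Re = 5.97×10^5, ε/D = 7.52×10^-5, f = 0.01386, h_1 = f(L/D)V²/2g = 117.5 m
Pipe 2: V = 0.1177 m/s, Re = 1.23×10^5, ε/D = 0.00192, f = 0.02480, h_2 = f(L/D)V²/2g = 0.005396 m
Pipe 3: V = 2.213 m/s, Re = 5.35×10^5, ε/D = 1.31×10^-5, f = 0.01315, h_3 = f(L/D)V²/2g = 69.05 m
Series → Q common, losses add: H = Σh = 186.5 m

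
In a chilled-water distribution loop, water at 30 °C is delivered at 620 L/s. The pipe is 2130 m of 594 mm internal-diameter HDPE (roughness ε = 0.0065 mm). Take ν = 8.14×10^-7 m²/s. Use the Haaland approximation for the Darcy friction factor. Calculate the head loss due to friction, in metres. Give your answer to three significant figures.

h_f ≈ 10.0 m

V = 4Q/(πD²) = 4·0.620/(π·0.594²) = 2.237 m/s
Re = VD/ν = 2.237·0.594/8.14×10^-7 = 1.63×10^6 → turbulent
ε/D = 0.0065/594 = 1.09×10^-5
Haaland: f = 0.01097
h_f = f(L/D)V²/(2g) = 0.01097·(2130/0.594)·2.237²/(2·9.81) = 10.03 m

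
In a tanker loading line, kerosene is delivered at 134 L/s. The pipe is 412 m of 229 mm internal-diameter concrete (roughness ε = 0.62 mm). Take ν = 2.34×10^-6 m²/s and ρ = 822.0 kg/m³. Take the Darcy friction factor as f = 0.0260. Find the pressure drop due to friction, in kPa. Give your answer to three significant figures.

V = 4Q/(πD²) = 4·0.134/(π·0.229²) = 3.253 m/s
h_f = f(L/D)V²/(2g) = 0.02600·(412/0.229)·3.253²/(2·9.81) = 25.24 m
Δp = ρg·h_f = 822.0·9.81·25.24 = 203.5 kPa

Δp ≈ 204 kPa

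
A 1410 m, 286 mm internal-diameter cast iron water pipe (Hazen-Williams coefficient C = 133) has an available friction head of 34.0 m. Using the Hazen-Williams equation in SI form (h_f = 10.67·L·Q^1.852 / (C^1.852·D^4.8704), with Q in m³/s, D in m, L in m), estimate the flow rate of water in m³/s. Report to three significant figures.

Rearranging: Q = [h_f·C^1.852·D^4.8704 / (10.67·L)]^(1/1.852)
Q = [34.0·133^1.852·0.286^4.8704 / (10.67·1410)]^0.540 = 0.1843 m³/s

Q ≈ 0.184 m³/s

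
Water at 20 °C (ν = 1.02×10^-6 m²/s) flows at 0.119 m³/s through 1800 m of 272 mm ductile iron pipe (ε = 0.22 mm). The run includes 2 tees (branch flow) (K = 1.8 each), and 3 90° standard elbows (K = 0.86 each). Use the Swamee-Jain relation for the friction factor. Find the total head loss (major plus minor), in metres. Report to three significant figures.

H_L ≈ 28.8 m

V = 4Q/(πD²) = 2.048 m/s; V²/2g = 0.2138 m
Re = 5.46×10^5, ε/D = 8.09×10^-4 → f = 0.01942 (Swamee-Jain)
Major: h_f = f(L/D)·V²/2g = 0.01942·6618·0.2138 = 27.47 m
Minor: ΣK = 6.18; h_m = ΣK·V²/2g = 1.321 m
Total H_L = 27.47 + 1.321 = 28.79 m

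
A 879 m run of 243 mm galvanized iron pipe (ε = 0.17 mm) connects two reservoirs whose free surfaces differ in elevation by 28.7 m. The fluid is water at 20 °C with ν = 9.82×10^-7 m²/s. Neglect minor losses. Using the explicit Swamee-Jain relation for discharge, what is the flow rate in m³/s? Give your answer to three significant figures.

Swamee-Jain (Type II): Q = -0.965·√(gD⁵h_f/L)·ln[ε/(3.7D) + √(3.17ν²L/(gD³h_f))]
√(gD⁵h_f/L) = √(9.81·0.243⁵·28.7/879) = 0.01647
ε/(3.7D) = 1.89×10^-4; √(3.17ν²L/(gD³h_f)) = 2.58×10^-5
Q = -0.965·0.01647·ln(2.149×10^-4) = 0.1343 m³/s
Check: V = 2.89 m/s, Re = 7.16×10^5, f = 0.01869, h_f = 28.9 m ≈ 28.7 m ✓

Q ≈ 0.134 m³/s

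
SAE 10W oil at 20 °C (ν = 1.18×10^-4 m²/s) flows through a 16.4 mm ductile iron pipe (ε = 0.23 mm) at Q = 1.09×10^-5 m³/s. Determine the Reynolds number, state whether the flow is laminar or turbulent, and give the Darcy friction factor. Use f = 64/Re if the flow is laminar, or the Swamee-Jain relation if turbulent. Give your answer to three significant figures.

Re ≈ 7.17; laminar; f = 64/Re ≈ 8.92

V = 4Q/(πD²) = 0.05160 m/s
Re = VD/ν = 0.05160·0.0164/1.18×10^-4 = 7.17
Re < 2300 → laminar → f = 64/Re = 8.924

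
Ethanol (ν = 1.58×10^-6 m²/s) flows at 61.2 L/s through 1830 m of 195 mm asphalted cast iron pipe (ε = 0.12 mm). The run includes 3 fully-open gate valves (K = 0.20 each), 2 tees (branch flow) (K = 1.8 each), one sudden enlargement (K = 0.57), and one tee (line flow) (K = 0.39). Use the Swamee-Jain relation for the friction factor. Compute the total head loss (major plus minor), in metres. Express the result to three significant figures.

V = 4Q/(πD²) = 2.049 m/s; V²/2g = 0.2140 m
Re = 2.53×10^5, ε/D = 6.15×10^-4 → f = 0.01918 (Swamee-Jain)
Major: h_f = f(L/D)·V²/2g = 0.01918·9385·0.2140 = 38.52 m
Minor: ΣK = 5.16; h_m = ΣK·V²/2g = 1.104 m
Total H_L = 38.52 + 1.104 = 39.62 m

H_L ≈ 39.6 m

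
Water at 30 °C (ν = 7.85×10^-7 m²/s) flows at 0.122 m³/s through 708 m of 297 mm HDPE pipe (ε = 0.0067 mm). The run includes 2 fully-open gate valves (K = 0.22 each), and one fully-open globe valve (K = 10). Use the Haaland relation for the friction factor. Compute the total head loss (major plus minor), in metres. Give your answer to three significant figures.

V = 4Q/(πD²) = 1.761 m/s; V²/2g = 0.1581 m
Re = 6.66×10^5, ε/D = 2.26×10^-5 → f = 0.01274 (Haaland)
Major: h_f = f(L/D)·V²/2g = 0.01274·2384·0.1581 = 4.801 m
Minor: ΣK = 10.4; h_m = ΣK·V²/2g = 1.650 m
Total H_L = 4.801 + 1.650 = 6.452 m

H_L ≈ 6.45 m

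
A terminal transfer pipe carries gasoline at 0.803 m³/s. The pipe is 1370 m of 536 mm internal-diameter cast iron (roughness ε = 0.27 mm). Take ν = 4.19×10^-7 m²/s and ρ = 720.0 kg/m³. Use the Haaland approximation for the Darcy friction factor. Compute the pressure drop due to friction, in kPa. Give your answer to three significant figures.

V = 4Q/(πD²) = 4·0.803/(π·0.536²) = 3.559 m/s
Re = VD/ν = 3.559·0.536/4.19×10^-7 = 4.55×10^6 → turbulent
ε/D = 0.27/536 = 5.04×10^-4
Haaland: f = 0.01686
h_f = f(L/D)V²/(2g) = 0.01686·(1370/0.536)·3.559²/(2·9.81) = 27.82 m
Δp = ρg·h_f = 720.0·9.81·27.82 = 196.5 kPa

Δp ≈ 196 kPa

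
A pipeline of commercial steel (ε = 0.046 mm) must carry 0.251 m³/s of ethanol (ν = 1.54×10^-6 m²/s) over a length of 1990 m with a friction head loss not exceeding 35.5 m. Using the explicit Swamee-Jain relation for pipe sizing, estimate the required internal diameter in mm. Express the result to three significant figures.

D ≈ 339 mm

Swamee-Jain (Type III): D = 0.66·[ε^1.25·(LQ²/(gh_f))^4.75 + ν·Q^9.4·(L/(gh_f))^5.2]^0.04
LQ²/(gh_f) = 0.3600; L/(gh_f) = 5.714
Term 1 = ε^1.25·(…)^4.75 = 2.96×10^-8; Term 2 = ν·Q^9.4·(…)^5.2 = 3.02×10^-8
D = 0.66·(2.96×10^-8 + 3.02×10^-8)^0.04 = 0.3393 m = 339 mm
Check: V = 2.78 m/s, Re = 6.12×10^5, f = 0.01458, h_f = 33.6 m ≈ 35.5 m ✓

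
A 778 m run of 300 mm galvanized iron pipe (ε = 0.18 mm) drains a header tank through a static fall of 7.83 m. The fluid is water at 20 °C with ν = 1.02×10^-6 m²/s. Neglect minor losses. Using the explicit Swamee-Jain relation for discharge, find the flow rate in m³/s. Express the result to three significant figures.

Q ≈ 0.128 m³/s

Swamee-Jain (Type II): Q = -0.965·√(gD⁵h_f/L)·ln[ε/(3.7D) + √(3.17ν²L/(gD³h_f))]
√(gD⁵h_f/L) = √(9.81·0.300⁵·7.83/778) = 0.01549
ε/(3.7D) = 1.62×10^-4; √(3.17ν²L/(gD³h_f)) = 3.52×10^-5
Q = -0.965·0.01549·ln(1.973×10^-4) = 0.1275 m³/s
Check: V = 1.80 m/s, Re = 5.31×10^5, f = 0.01833, h_f = 7.88 m ≈ 7.83 m ✓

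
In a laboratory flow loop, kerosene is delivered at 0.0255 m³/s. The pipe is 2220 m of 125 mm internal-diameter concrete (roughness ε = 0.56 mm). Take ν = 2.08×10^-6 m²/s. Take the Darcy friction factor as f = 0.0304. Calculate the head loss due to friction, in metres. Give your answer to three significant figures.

h_f ≈ 119 m

V = 4Q/(πD²) = 4·0.0255/(π·0.125²) = 2.078 m/s
h_f = f(L/D)V²/(2g) = 0.03040·(2220/0.125)·2.078²/(2·9.81) = 118.8 m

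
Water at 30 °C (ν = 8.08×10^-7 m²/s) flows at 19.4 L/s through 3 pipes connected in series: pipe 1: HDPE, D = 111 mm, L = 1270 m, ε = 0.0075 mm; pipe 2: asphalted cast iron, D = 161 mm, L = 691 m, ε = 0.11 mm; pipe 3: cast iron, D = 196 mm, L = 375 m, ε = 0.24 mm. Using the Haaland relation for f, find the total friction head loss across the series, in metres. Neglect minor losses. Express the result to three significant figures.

H ≈ 40.3 m

Pipe 1: V = 2.005 m/s, Re = 2.75×10^5, ε/D = 6.76×10^-5, f = 0.01514, h_1 = f(L/D)V²/2g = 35.49 m
Pipe 2: V = 0.9529 m/s, Re = 1.90×10^5, ε/D = 6.83×10^-4, f = 0.01962, h_2 = f(L/D)V²/2g = 3.897 m
Pipe 3: V = 0.6430 m/s, Re = 1.56×10^5, ε/D = 0.00122, f = 0.02205, h_3 = f(L/D)V²/2g = 0.8888 m
Series → Q common, losses add: H = Σh = 40.27 m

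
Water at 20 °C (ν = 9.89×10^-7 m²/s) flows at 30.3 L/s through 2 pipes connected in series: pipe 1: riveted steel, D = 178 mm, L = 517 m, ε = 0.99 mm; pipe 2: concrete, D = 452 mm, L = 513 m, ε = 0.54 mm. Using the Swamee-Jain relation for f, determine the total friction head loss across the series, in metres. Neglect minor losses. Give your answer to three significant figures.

H ≈ 7.06 m

Pipe 1: V = 1.218 m/s, Re = 2.19×10^5, ε/D = 0.00556, f = 0.03194, h_1 = f(L/D)V²/2g = 7.010 m
Pipe 2: V = 0.1888 m/s, Re = 8.63×10^4, ε/D = 0.00119, f = 0.02330, h_2 = f(L/D)V²/2g = 0.04806 m
Series → Q common, losses add: H = Σh = 7.058 m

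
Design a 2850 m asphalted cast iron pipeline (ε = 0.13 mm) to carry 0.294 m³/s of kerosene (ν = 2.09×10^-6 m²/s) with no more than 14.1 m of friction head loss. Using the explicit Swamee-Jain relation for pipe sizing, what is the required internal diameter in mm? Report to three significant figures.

Swamee-Jain (Type III): D = 0.66·[ε^1.25·(LQ²/(gh_f))^4.75 + ν·Q^9.4·(L/(gh_f))^5.2]^0.04
LQ²/(gh_f) = 1.781; L/(gh_f) = 20.60
Term 1 = ε^1.25·(…)^4.75 = 2.15×10^-4; Term 2 = ν·Q^9.4·(…)^5.2 = 1.43×10^-4
D = 0.66·(2.15×10^-4 + 1.43×10^-4)^0.04 = 0.4805 m = 481 mm
Check: V = 1.62 m/s, Re = 3.73×10^5, f = 0.01652, h_f = 13.1 m ≈ 14.1 m ✓

D ≈ 481 mm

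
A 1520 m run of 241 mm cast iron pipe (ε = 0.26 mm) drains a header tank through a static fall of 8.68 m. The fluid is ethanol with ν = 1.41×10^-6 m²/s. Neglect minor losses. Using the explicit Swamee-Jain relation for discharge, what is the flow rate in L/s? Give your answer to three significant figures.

Swamee-Jain (Type II): Q = -0.965·√(gD⁵h_f/L)·ln[ε/(3.7D) + √(3.17ν²L/(gD³h_f))]
√(gD⁵h_f/L) = √(9.81·0.241⁵·8.68/1520) = 0.006749
ε/(3.7D) = 2.92×10^-4; √(3.17ν²L/(gD³h_f)) = 8.97×10^-5
Q = -0.965·0.006749·ln(3.812×10^-4) = 0.05127 m³/s
Check: V = 1.12 m/s, Re = 1.92×10^5, f = 0.02155, h_f = 8.75 m ≈ 8.68 m ✓

Q ≈ 51.3 L/s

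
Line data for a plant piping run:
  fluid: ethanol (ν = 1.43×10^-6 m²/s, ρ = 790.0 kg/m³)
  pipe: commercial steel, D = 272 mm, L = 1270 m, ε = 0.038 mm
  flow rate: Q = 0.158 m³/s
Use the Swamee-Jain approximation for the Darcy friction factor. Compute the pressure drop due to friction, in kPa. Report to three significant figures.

V = 4Q/(πD²) = 4·0.158/(π·0.272²) = 2.719 m/s
Re = VD/ν = 2.719·0.272/1.43×10^-6 = 5.17×10^5 → turbulent
ε/D = 0.038/272 = 1.40×10^-4
Swamee-Jain: f = 0.01486
h_f = f(L/D)V²/(2g) = 0.01486·(1270/0.272)·2.719²/(2·9.81) = 26.15 m
Δp = ρg·h_f = 790.0·9.81·26.15 = 202.6 kPa

Δp ≈ 203 kPa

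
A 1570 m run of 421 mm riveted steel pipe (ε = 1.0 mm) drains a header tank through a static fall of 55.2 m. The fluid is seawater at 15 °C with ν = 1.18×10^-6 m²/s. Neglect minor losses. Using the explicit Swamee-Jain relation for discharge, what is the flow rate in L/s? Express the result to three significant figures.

Swamee-Jain (Type II): Q = -0.965·√(gD⁵h_f/L)·ln[ε/(3.7D) + √(3.17ν²L/(gD³h_f))]
√(gD⁵h_f/L) = √(9.81·0.421⁵·55.2/1570) = 0.06754
ε/(3.7D) = 6.42×10^-4; √(3.17ν²L/(gD³h_f)) = 1.31×10^-5
Q = -0.965·0.06754·ln(6.551×10^-4) = 0.4778 m³/s
Check: V = 3.43 m/s, Re = 1.22×10^6, f = 0.02473, h_f = 55.4 m ≈ 55.2 m ✓

Q ≈ 478 L/s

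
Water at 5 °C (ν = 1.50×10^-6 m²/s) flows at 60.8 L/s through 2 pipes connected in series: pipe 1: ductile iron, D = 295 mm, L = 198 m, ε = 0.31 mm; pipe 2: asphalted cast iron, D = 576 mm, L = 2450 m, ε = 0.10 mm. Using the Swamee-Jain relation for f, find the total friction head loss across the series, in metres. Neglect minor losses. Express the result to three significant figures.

Pipe 1: V = 0.8895 m/s, Re = 1.75×10^5, ε/D = 0.00105, f = 0.02157, h_1 = f(L/D)V²/2g = 0.5838 m
Pipe 2: V = 0.2333 m/s, Re = 8.96×10^4, ε/D = 1.74×10^-4, f = 0.01922, h_2 = f(L/D)V²/2g = 0.2268 m
Series → Q common, losses add: H = Σh = 0.8106 m

H ≈ 0.811 m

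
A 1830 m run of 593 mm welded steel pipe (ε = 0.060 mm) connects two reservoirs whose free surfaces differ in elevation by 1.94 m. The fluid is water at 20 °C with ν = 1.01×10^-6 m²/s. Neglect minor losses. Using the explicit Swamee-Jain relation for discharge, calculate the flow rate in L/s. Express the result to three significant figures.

Swamee-Jain (Type II): Q = -0.965·√(gD⁵h_f/L)·ln[ε/(3.7D) + √(3.17ν²L/(gD³h_f))]
√(gD⁵h_f/L) = √(9.81·0.593⁵·1.94/1830) = 0.02762
ε/(3.7D) = 2.73×10^-5; √(3.17ν²L/(gD³h_f)) = 3.86×10^-5
Q = -0.965·0.02762·ln(6.596×10^-5) = 0.2565 m³/s
Check: V = 0.929 m/s, Re = 5.45×10^5, f = 0.01434, h_f = 1.95 m ≈ 1.94 m ✓

Q ≈ 257 L/s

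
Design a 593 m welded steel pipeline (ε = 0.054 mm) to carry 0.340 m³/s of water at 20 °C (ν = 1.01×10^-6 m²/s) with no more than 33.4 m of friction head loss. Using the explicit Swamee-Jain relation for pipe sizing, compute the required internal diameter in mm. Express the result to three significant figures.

D ≈ 303 mm

Swamee-Jain (Type III): D = 0.66·[ε^1.25·(LQ²/(gh_f))^4.75 + ν·Q^9.4·(L/(gh_f))^5.2]^0.04
LQ²/(gh_f) = 0.2092; L/(gh_f) = 1.810
Term 1 = ε^1.25·(…)^4.75 = 2.74×10^-9; Term 2 = ν·Q^9.4·(…)^5.2 = 8.71×10^-10
D = 0.66·(2.74×10^-9 + 8.71×10^-10)^0.04 = 0.3033 m = 303 mm
Check: V = 4.71 m/s, Re = 1.41×10^6, f = 0.01425, h_f = 31.5 m ≈ 33.4 m ✓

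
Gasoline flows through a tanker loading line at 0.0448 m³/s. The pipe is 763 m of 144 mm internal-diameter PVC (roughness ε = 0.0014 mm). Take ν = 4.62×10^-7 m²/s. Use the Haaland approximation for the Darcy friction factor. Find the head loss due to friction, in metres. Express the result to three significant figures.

V = 4Q/(πD²) = 4·0.0448/(π·0.144²) = 2.751 m/s
Re = VD/ν = 2.751·0.144/4.62×10^-7 = 8.57×10^5 → turbulent
ε/D = 0.0014/144 = 9.72×10^-6
Haaland: f = 0.01205
h_f = f(L/D)V²/(2g) = 0.01205·(763/0.144)·2.751²/(2·9.81) = 24.62 m

h_f ≈ 24.6 m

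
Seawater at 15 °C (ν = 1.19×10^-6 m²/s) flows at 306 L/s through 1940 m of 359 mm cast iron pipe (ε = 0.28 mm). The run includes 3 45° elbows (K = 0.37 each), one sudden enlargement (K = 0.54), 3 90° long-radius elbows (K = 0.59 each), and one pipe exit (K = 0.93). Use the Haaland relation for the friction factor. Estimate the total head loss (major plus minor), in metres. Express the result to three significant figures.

H_L ≈ 49.6 m

V = 4Q/(πD²) = 3.023 m/s; V²/2g = 0.4658 m
Re = 9.12×10^5, ε/D = 7.80×10^-4 → f = 0.01889 (Haaland)
Major: h_f = f(L/D)·V²/2g = 0.01889·5404·0.4658 = 47.54 m
Minor: ΣK = 4.35; h_m = ΣK·V²/2g = 2.026 m
Total H_L = 47.54 + 2.026 = 49.56 m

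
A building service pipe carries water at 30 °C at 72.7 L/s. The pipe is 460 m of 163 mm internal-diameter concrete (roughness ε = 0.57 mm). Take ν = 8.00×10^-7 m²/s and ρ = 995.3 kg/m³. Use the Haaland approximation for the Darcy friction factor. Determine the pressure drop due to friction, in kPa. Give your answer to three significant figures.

V = 4Q/(πD²) = 4·0.0727/(π·0.163²) = 3.484 m/s
Re = VD/ν = 3.484·0.163/8.00×10^-7 = 7.10×10^5 → turbulent
ε/D = 0.57/163 = 0.00350
Haaland: f = 0.02754
h_f = f(L/D)V²/(2g) = 0.02754·(460/0.163)·3.484²/(2·9.81) = 48.08 m
Δp = ρg·h_f = 995.3·9.81·48.08 = 469.5 kPa

Δp ≈ 469 kPa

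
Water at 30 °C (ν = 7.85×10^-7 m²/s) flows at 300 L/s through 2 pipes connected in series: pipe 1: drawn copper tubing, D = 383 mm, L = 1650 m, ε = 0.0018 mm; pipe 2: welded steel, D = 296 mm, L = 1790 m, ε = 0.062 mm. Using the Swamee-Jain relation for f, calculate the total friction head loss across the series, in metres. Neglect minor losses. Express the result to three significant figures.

H ≈ 102 m

Pipe 1: V = 2.604 m/s, Re = 1.27×10^6, ε/D = 4.70×10^-6, f = 0.01129, h_1 = f(L/D)V²/2g = 16.81 m
Pipe 2: V = 4.360 m/s, Re = 1.64×10^6, ε/D = 2.09×10^-4, f = 0.01453, h_2 = f(L/D)V²/2g = 85.14 m
Series → Q common, losses add: H = Σh = 102.0 m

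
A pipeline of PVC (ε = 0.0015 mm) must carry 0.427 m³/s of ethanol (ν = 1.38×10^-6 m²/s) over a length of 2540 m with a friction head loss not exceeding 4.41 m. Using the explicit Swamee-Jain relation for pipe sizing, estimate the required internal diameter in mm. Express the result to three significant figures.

Swamee-Jain (Type III): D = 0.66·[ε^1.25·(LQ²/(gh_f))^4.75 + ν·Q^9.4·(L/(gh_f))^5.2]^0.04
LQ²/(gh_f) = 10.70; L/(gh_f) = 58.71
Term 1 = ε^1.25·(…)^4.75 = 0.00408; Term 2 = ν·Q^9.4·(…)^5.2 = 0.730
D = 0.66·(0.00408 + 0.730)^0.04 = 0.6519 m = 652 mm
Check: V = 1.28 m/s, Re = 6.04×10^5, f = 0.01270, h_f = 4.13 m ≈ 4.41 m ✓

D ≈ 652 mm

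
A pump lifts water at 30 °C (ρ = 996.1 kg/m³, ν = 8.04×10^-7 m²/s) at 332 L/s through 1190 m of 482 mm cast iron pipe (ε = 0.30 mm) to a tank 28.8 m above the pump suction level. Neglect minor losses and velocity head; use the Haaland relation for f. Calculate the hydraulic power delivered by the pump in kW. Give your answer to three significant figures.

P_hyd ≈ 118 kW

V = 4Q/(πD²) = 1.820 m/s; Re = 1.09×10^6; ε/D = 6.22×10^-4; f = 0.01793
h_f = f(L/D)V²/2g = 7.470 m
Total head H = z + h_f = 28.8 + 7.470 = 36.27 m
P_hyd = ρgQH = 996.1·9.81·0.332·36.27 = 117.7 kW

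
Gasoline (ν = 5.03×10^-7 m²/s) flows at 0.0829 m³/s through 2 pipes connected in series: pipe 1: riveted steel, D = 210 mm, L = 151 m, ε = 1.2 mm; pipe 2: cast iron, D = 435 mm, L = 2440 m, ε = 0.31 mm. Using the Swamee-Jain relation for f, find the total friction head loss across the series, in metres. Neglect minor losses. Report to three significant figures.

H ≈ 8.36 m

Pipe 1: V = 2.393 m/s, Re = 9.99×10^5, ε/D = 0.00571, f = 0.03178, h_1 = f(L/D)V²/2g = 6.672 m
Pipe 2: V = 0.5578 m/s, Re = 4.82×10^5, ε/D = 7.13×10^-4, f = 0.01902, h_2 = f(L/D)V²/2g = 1.692 m
Series → Q common, losses add: H = Σh = 8.363 m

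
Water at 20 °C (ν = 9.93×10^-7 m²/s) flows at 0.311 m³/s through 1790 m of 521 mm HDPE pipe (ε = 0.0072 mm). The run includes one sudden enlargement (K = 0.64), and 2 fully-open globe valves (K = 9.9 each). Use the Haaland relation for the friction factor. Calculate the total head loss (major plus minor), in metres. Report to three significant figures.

H_L ≈ 6.81 m

V = 4Q/(πD²) = 1.459 m/s; V²/2g = 0.1085 m
Re = 7.65×10^5, ε/D = 1.38×10^-5 → f = 0.01234 (Haaland)
Major: h_f = f(L/D)·V²/2g = 0.01234·3436·0.1085 = 4.597 m
Minor: ΣK = 20.4; h_m = ΣK·V²/2g = 2.217 m
Total H_L = 4.597 + 2.217 = 6.814 m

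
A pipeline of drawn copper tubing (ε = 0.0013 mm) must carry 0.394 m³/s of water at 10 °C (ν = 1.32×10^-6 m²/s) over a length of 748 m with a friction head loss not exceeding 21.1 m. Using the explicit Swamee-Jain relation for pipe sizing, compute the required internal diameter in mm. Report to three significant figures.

D ≈ 354 mm

Swamee-Jain (Type III): D = 0.66·[ε^1.25·(LQ²/(gh_f))^4.75 + ν·Q^9.4·(L/(gh_f))^5.2]^0.04
LQ²/(gh_f) = 0.5610; L/(gh_f) = 3.614
Term 1 = ε^1.25·(…)^4.75 = 2.82×10^-9; Term 2 = ν·Q^9.4·(…)^5.2 = 1.66×10^-7
D = 0.66·(2.82×10^-9 + 1.66×10^-7)^0.04 = 0.3537 m = 354 mm
Check: V = 4.01 m/s, Re = 1.07×10^6, f = 0.01156, h_f = 20.0 m ≈ 21.1 m ✓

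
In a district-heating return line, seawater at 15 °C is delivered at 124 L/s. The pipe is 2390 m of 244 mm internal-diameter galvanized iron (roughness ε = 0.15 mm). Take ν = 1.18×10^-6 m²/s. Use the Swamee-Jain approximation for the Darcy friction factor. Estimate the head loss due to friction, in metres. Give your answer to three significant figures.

V = 4Q/(πD²) = 4·0.124/(π·0.244²) = 2.652 m/s
Re = VD/ν = 2.652·0.244/1.18×10^-6 = 5.48×10^5 → turbulent
ε/D = 0.15/244 = 6.15×10^-4
Swamee-Jain: f = 0.01839
h_f = f(L/D)V²/(2g) = 0.01839·(2390/0.244)·2.652²/(2·9.81) = 64.55 m

h_f ≈ 64.6 m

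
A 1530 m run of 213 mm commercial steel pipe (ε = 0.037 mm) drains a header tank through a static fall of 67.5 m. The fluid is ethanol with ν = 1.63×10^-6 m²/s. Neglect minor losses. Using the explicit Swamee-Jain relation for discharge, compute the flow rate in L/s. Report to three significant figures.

Q ≈ 124 L/s

Swamee-Jain (Type II): Q = -0.965·√(gD⁵h_f/L)·ln[ε/(3.7D) + √(3.17ν²L/(gD³h_f))]
√(gD⁵h_f/L) = √(9.81·0.213⁵·67.5/1530) = 0.01377
ε/(3.7D) = 4.69×10^-5; √(3.17ν²L/(gD³h_f)) = 4.49×10^-5
Q = -0.965·0.01377·ln(9.182×10^-5) = 0.1236 m³/s
Check: V = 3.47 m/s, Re = 4.53×10^5, f = 0.01540, h_f = 67.8 m ≈ 67.5 m ✓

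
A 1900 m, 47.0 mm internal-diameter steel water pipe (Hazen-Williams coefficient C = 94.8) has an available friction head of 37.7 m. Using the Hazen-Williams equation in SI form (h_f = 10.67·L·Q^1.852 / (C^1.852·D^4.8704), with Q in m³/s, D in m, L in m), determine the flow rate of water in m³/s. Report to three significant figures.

Rearranging: Q = [h_f·C^1.852·D^4.8704 / (10.67·L)]^(1/1.852)
Q = [37.7·94.8^1.852·0.0470^4.8704 / (10.67·1900)]^0.540 = 0.001024 m³/s

Q ≈ 0.00102 m³/s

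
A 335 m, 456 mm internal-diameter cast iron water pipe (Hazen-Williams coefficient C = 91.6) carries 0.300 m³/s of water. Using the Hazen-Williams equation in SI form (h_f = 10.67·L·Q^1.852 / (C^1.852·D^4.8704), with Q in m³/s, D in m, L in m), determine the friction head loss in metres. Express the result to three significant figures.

h_f ≈ 4.10 m

h_f = 10.67·335·0.300^1.852 / (91.6^1.852·0.456^4.8704) = 4.096 m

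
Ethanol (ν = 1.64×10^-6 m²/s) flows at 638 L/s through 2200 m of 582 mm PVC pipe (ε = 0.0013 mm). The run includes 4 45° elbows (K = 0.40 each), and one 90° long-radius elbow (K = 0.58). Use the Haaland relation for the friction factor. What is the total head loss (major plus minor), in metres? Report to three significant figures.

H_L ≈ 13.9 m

V = 4Q/(πD²) = 2.398 m/s; V²/2g = 0.2931 m
Re = 8.51×10^5, ε/D = 2.23×10^-6 → f = 0.01194 (Haaland)
Major: h_f = f(L/D)·V²/2g = 0.01194·3780·0.2931 = 13.23 m
Minor: ΣK = 2.18; h_m = ΣK·V²/2g = 0.6390 m
Total H_L = 13.23 + 0.6390 = 13.87 m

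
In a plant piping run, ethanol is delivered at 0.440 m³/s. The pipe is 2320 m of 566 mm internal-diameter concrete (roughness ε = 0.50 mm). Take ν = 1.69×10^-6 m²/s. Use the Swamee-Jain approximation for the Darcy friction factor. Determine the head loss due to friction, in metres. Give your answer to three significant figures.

h_f ≈ 12.6 m

V = 4Q/(πD²) = 4·0.440/(π·0.566²) = 1.749 m/s
Re = VD/ν = 1.749·0.566/1.69×10^-6 = 5.86×10^5 → turbulent
ε/D = 0.50/566 = 8.83×10^-4
Swamee-Jain: f = 0.01973
h_f = f(L/D)V²/(2g) = 0.01973·(2320/0.566)·1.749²/(2·9.81) = 12.61 m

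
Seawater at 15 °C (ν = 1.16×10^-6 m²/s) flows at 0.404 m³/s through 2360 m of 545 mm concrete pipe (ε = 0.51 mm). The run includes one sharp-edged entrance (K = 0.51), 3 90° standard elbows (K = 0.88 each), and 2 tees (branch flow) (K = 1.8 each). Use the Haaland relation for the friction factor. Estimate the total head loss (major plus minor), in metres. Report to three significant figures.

V = 4Q/(πD²) = 1.732 m/s; V²/2g = 0.1529 m
Re = 8.14×10^5, ε/D = 9.36×10^-4 → f = 0.01970 (Haaland)
Major: h_f = f(L/D)·V²/2g = 0.01970·4330·0.1529 = 13.04 m
Minor: ΣK = 6.75; h_m = ΣK·V²/2g = 1.032 m
Total H_L = 13.04 + 1.032 = 14.07 m

H_L ≈ 14.1 m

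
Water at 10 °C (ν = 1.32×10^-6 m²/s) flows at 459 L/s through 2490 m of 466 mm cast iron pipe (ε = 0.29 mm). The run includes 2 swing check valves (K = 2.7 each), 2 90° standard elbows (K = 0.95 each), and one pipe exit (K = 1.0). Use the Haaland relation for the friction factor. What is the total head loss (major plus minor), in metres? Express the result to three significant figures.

V = 4Q/(πD²) = 2.691 m/s; V²/2g = 0.3692 m
Re = 9.50×10^5, ε/D = 6.22×10^-4 → f = 0.01798 (Haaland)
Major: h_f = f(L/D)·V²/2g = 0.01798·5343·0.3692 = 35.47 m
Minor: ΣK = 8.30; h_m = ΣK·V²/2g = 3.064 m
Total H_L = 35.47 + 3.064 = 38.53 m

H_L ≈ 38.5 m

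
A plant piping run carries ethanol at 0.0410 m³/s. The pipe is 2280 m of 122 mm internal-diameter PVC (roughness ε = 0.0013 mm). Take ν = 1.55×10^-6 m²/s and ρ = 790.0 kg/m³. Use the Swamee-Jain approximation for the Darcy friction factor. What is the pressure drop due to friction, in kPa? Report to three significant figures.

Δp ≈ 1340 kPa

V = 4Q/(πD²) = 4·0.0410/(π·0.122²) = 3.507 m/s
Re = VD/ν = 3.507·0.122/1.55×10^-6 = 2.76×10^5 → turbulent
ε/D = 0.0013/122 = 1.07×10^-5
Swamee-Jain: f = 0.01472
h_f = f(L/D)V²/(2g) = 0.01472·(2280/0.122)·3.507²/(2·9.81) = 172.5 m
Δp = ρg·h_f = 790.0·9.81·172.5 = 1337 kPa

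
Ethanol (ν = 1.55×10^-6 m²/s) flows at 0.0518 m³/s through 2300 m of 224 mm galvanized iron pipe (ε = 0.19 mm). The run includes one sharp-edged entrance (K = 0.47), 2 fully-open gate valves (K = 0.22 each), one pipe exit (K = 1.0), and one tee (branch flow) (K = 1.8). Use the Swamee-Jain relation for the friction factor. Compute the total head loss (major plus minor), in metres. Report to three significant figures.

V = 4Q/(πD²) = 1.314 m/s; V²/2g = 0.08806 m
Re = 1.90×10^5, ε/D = 8.48×10^-4 → f = 0.02064 (Swamee-Jain)
Major: h_f = f(L/D)·V²/2g = 0.02064·10268·0.08806 = 18.67 m
Minor: ΣK = 3.71; h_m = ΣK·V²/2g = 0.3267 m
Total H_L = 18.67 + 0.3267 = 18.99 m

H_L ≈ 19.0 m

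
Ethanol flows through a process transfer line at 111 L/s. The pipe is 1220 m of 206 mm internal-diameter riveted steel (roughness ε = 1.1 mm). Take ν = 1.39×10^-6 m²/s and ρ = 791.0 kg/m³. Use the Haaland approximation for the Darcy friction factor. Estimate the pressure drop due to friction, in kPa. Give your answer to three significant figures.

V = 4Q/(πD²) = 4·0.111/(π·0.206²) = 3.330 m/s
Re = VD/ν = 3.330·0.206/1.39×10^-6 = 4.94×10^5 → turbulent
ε/D = 1.1/206 = 0.00534
Haaland: f = 0.03121
h_f = f(L/D)V²/(2g) = 0.03121·(1220/0.206)·3.330²/(2·9.81) = 104.5 m
Δp = ρg·h_f = 791.0·9.81·104.5 = 810.9 kPa

Δp ≈ 811 kPa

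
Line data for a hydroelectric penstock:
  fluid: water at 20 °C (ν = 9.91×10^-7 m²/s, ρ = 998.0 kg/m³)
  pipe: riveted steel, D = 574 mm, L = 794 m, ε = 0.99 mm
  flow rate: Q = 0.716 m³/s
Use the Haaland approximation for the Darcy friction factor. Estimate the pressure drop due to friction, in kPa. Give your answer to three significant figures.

V = 4Q/(πD²) = 4·0.716/(π·0.574²) = 2.767 m/s
Re = VD/ν = 2.767·0.574/9.91×10^-7 = 1.60×10^6 → turbulent
ε/D = 0.99/574 = 0.00172
Haaland: f = 0.02268
h_f = f(L/D)V²/(2g) = 0.02268·(794/0.574)·2.767²/(2·9.81) = 12.24 m
Δp = ρg·h_f = 998.0·9.81·12.24 = 119.9 kPa

Δp ≈ 120 kPa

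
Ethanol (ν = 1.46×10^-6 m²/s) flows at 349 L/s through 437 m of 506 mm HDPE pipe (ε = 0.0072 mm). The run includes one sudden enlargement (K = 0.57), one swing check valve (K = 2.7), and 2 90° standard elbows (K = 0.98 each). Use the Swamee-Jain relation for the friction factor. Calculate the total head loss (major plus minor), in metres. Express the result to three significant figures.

V = 4Q/(πD²) = 1.736 m/s; V²/2g = 0.1535 m
Re = 6.01×10^5, ε/D = 1.42×10^-5 → f = 0.01292 (Swamee-Jain)
Major: h_f = f(L/D)·V²/2g = 0.01292·863.6·0.1535 = 1.713 m
Minor: ΣK = 5.23; h_m = ΣK·V²/2g = 0.8029 m
Total H_L = 1.713 + 0.8029 = 2.516 m

H_L ≈ 2.52 m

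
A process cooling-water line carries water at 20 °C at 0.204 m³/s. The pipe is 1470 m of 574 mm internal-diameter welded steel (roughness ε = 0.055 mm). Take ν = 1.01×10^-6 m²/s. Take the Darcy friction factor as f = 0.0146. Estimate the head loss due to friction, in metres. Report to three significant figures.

h_f ≈ 1.18 m

V = 4Q/(πD²) = 4·0.204/(π·0.574²) = 0.7883 m/s
h_f = f(L/D)V²/(2g) = 0.01460·(1470/0.574)·0.7883²/(2·9.81) = 1.184 m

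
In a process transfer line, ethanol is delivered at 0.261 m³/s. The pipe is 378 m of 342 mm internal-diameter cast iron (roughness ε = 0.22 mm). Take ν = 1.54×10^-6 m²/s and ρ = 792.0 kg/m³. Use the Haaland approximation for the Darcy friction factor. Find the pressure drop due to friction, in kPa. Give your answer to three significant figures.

Δp ≈ 64.6 kPa

V = 4Q/(πD²) = 4·0.261/(π·0.342²) = 2.841 m/s
Re = VD/ν = 2.841·0.342/1.54×10^-6 = 6.31×10^5 → turbulent
ε/D = 0.22/342 = 6.43×10^-4
Haaland: f = 0.01829
h_f = f(L/D)V²/(2g) = 0.01829·(378/0.342)·2.841²/(2·9.81) = 8.318 m
Δp = ρg·h_f = 792.0·9.81·8.318 = 64.62 kPa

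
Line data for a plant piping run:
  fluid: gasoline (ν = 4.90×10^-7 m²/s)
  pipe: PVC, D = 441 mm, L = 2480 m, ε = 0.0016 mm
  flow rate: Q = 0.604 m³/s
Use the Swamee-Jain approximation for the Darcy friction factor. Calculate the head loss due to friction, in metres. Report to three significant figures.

V = 4Q/(πD²) = 4·0.604/(π·0.441²) = 3.954 m/s
Re = VD/ν = 3.954·0.441/4.90×10^-7 = 3.56×10^6 → turbulent
ε/D = 0.0016/441 = 3.63×10^-6
Swamee-Jain: f = 0.009678
h_f = f(L/D)V²/(2g) = 0.009678·(2480/0.441)·3.954²/(2·9.81) = 43.38 m

h_f ≈ 43.4 m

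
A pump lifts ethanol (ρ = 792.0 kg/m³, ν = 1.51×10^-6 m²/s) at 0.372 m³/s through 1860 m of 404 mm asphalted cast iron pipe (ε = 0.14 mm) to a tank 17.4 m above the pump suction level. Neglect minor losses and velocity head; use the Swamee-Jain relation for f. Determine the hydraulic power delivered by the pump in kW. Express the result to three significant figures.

P_hyd ≈ 144 kW

V = 4Q/(πD²) = 2.902 m/s; Re = 7.76×10^5; ε/D = 3.47×10^-4; f = 0.01633
h_f = f(L/D)V²/2g = 32.28 m
Total head H = z + h_f = 17.4 + 32.28 = 49.68 m
P_hyd = ρgQH = 792.0·9.81·0.372·49.68 = 143.6 kW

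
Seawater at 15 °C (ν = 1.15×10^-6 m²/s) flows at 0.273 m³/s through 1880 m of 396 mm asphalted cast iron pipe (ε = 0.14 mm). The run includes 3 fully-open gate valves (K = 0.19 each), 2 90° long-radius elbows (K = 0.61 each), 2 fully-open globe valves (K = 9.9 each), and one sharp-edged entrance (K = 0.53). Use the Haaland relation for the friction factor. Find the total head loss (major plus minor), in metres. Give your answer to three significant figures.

V = 4Q/(πD²) = 2.217 m/s; V²/2g = 0.2504 m
Re = 7.63×10^5, ε/D = 3.54×10^-4 → f = 0.01623 (Haaland)
Major: h_f = f(L/D)·V²/2g = 0.01623·4747·0.2504 = 19.29 m
Minor: ΣK = 22.1; h_m = ΣK·V²/2g = 5.539 m
Total H_L = 19.29 + 5.539 = 24.83 m

H_L ≈ 24.8 m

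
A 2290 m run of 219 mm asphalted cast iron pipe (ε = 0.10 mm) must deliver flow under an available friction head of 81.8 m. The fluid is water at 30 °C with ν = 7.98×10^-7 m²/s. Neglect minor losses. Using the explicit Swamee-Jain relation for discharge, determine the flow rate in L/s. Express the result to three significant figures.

Swamee-Jain (Type II): Q = -0.965·√(gD⁵h_f/L)·ln[ε/(3.7D) + √(3.17ν²L/(gD³h_f))]
√(gD⁵h_f/L) = √(9.81·0.219⁵·81.8/2290) = 0.01329
ε/(3.7D) = 1.23×10^-4; √(3.17ν²L/(gD³h_f)) = 2.34×10^-5
Q = -0.965·0.01329·ln(1.468×10^-4) = 0.1132 m³/s
Check: V = 3.00 m/s, Re = 8.24×10^5, f = 0.01711, h_f = 82.3 m ≈ 81.8 m ✓

Q ≈ 113 L/s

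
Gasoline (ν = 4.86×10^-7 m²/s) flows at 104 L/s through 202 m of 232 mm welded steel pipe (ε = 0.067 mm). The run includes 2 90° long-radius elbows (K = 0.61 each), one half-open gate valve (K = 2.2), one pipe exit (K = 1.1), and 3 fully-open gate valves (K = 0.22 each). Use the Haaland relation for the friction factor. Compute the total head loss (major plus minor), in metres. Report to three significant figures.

V = 4Q/(πD²) = 2.460 m/s; V²/2g = 0.3085 m
Re = 1.17×10^6, ε/D = 2.89×10^-4 → f = 0.01541 (Haaland)
Major: h_f = f(L/D)·V²/2g = 0.01541·870.7·0.3085 = 4.139 m
Minor: ΣK = 5.18; h_m = ΣK·V²/2g = 1.598 m
Total H_L = 4.139 + 1.598 = 5.737 m

H_L ≈ 5.74 m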